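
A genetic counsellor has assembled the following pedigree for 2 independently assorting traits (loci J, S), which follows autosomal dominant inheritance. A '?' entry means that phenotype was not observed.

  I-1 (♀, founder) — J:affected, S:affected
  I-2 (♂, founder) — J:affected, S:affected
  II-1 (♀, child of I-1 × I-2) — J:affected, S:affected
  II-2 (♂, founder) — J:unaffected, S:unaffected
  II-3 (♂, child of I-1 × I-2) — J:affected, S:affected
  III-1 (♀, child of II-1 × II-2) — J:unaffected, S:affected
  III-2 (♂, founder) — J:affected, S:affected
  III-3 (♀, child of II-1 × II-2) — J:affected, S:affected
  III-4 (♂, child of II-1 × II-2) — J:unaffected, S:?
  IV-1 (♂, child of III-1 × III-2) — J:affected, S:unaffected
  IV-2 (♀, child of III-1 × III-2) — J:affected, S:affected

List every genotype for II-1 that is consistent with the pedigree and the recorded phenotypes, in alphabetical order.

J/I-1 aff ·: Jj|JJ
J/I-2 aff ·: Jj|JJ
J/II-1 aff I-1×I-2: Jj
J/II-2 un ·: jj
J/II-3 aff I-1×I-2: Jj|JJ
J/III-1 un II-1×II-2: jj
J/III-2 aff ·: Jj|JJ
J/III-3 aff II-1×II-2: Jj
J/III-4 un II-1×II-2: jj
J/IV-1 aff III-1×III-2: Jj
J/IV-2 aff III-1×III-2: Jj
⇒ J over [I-1,I-2,II-1,II-2,II-3,III-1,III-2,III-3,III-4,IV-1,IV-2]: 12 consistent
S/I-1 aff ·: Ss|SS
S/I-2 aff ·: Ss|SS
S/II-1 aff I-1×I-2: Ss|SS
S/II-2 un ·: ss
S/II-3 aff I-1×I-2: Ss|SS
S/III-1 aff II-1×II-2: Ss
S/III-2 aff ·: Ss
S/III-3 aff II-1×II-2: Ss
S/III-4 ? II-1×II-2: ss|Ss
S/IV-1 un III-1×III-2: ss
S/IV-2 aff III-1×III-2: Ss|SS
⇒ S over [I-1,I-2,II-1,II-2,II-3,III-1,III-2,III-3,III-4,IV-1,IV-2]: 38 consistent

II-1 ∈ {Jj SS, Jj Ss}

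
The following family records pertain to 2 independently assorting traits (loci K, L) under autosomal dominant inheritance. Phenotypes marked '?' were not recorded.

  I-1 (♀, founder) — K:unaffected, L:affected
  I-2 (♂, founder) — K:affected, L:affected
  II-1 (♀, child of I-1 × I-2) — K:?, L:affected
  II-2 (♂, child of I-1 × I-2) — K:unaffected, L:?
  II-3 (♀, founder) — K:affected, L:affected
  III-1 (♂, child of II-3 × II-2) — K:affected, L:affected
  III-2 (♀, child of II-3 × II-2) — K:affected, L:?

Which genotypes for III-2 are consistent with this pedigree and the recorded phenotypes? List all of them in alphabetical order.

K/I-1 un ·: kk
K/I-2 aff ·: Kk
K/II-1 ? I-1×I-2: kk|Kk
K/II-2 un I-1×I-2: kk
K/II-3 aff ·: Kk|KK
K/III-1 aff II-3×II-2: Kk
K/III-2 aff II-3×II-2: Kk
⇒ K over [I-1,I-2,II-1,II-2,II-3,III-1,III-2]: 4 consistent
L/I-1 aff ·: Ll|LL
L/I-2 aff ·: Ll|LL
L/II-1 aff I-1×I-2: Ll|LL
L/II-2 ? I-1×I-2: ll|Ll|LL
L/II-3 aff ·: Ll|LL
L/III-1 aff II-3×II-2: Ll|LL
L/III-2 ? II-3×II-2: ll|Ll|LL
⇒ L over [I-1,I-2,II-1,II-2,II-3,III-1,III-2]: 101 consistent

III-2 ∈ {Kk LL, Kk Ll, Kk ll}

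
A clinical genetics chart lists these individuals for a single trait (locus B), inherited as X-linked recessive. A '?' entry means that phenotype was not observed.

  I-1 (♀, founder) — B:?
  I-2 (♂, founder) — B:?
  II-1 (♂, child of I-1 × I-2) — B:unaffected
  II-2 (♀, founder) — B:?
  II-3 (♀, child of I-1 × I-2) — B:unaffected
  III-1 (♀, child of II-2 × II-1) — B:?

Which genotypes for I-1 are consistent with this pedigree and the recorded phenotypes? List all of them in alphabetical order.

B/I-1 ? ·: X^BX^B|X^BX^b
B/I-2 ? ·: X^BY|X^bY
B/II-1 un I-1×I-2: X^BY
B/II-2 ? ·: X^BX^B|X^BX^b|X^bX^b
B/II-3 un I-1×I-2: X^BX^B|X^BX^b
B/III-1 ? II-2×II-1: X^BX^B|X^BX^b
⇒ B over [I-1,I-2,II-1,II-2,II-3,III-1]: 20 consistent

I-1 ∈ {X^BX^B, X^BX^b}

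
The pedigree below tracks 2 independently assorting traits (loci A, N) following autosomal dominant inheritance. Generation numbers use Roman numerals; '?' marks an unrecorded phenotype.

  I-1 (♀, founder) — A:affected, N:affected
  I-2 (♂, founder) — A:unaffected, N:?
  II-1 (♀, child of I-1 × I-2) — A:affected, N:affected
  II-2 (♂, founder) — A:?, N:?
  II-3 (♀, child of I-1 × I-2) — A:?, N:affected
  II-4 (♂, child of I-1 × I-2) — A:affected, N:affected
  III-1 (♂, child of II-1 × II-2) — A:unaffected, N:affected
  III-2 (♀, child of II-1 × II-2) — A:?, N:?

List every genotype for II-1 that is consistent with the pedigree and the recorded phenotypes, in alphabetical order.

II-1 ∈ {Aa NN, Aa Nn}

A/I-1 aff ·: Aa|AA
A/I-2 un ·: aa
A/II-1 aff I-1×I-2: Aa
A/II-2 ? ·: aa|Aa
A/II-3 ? I-1×I-2: aa|Aa
A/II-4 aff I-1×I-2: Aa
A/III-1 un II-1×II-2: aa
A/III-2 ? II-1×II-2: aa|Aa|AA
⇒ A over [I-1,I-2,II-1,II-2,II-3,II-4,III-1,III-2]: 15 consistent
N/I-1 aff ·: Nn|NN
N/I-2 ? ·: nn|Nn|NN
N/II-1 aff I-1×I-2: Nn|NN
N/II-2 ? ·: nn|Nn|NN
N/II-3 aff I-1×I-2: Nn|NN
N/II-4 aff I-1×I-2: Nn|NN
N/III-1 aff II-1×II-2: Nn|NN
N/III-2 ? II-1×II-2: nn|Nn|NN
⇒ N over [I-1,I-2,II-1,II-2,II-3,II-4,III-1,III-2]: 246 consistent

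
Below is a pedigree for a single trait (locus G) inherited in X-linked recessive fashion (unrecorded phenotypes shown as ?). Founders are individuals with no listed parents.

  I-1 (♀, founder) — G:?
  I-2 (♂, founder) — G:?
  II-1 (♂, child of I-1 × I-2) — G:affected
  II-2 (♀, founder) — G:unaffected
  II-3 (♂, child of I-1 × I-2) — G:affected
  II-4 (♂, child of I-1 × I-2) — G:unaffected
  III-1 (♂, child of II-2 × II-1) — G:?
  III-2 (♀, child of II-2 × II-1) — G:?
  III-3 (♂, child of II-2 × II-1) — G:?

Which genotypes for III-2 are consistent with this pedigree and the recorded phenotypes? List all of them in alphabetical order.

G/I-1 ? ·: X^GX^g
G/I-2 ? ·: X^GY|X^gY
G/II-1 aff I-1×I-2: X^gY
G/II-2 un ·: X^GX^G|X^GX^g
G/II-3 aff I-1×I-2: X^gY
G/II-4 un I-1×I-2: X^GY
G/III-1 ? II-2×II-1: X^GY|X^gY
G/III-2 ? II-2×II-1: X^GX^g|X^gX^g
G/III-3 ? II-2×II-1: X^GY|X^gY
⇒ G over [I-1,I-2,II-1,II-2,II-3,II-4,III-1,III-2,III-3]: 18 consistent

III-2 ∈ {X^GX^g, X^gX^g}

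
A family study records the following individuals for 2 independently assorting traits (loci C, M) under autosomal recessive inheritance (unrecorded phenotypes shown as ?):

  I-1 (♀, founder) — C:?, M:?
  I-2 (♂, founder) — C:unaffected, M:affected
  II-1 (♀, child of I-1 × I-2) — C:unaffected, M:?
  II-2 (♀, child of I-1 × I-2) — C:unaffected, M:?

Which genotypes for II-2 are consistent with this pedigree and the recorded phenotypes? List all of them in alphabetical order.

II-2 ∈ {CC Mm, CC mm, Cc Mm, Cc mm}

C/I-1 ? ·: CC|Cc|cc
C/I-2 un ·: CC|Cc
C/II-1 un I-1×I-2: CC|Cc
C/II-2 un I-1×I-2: CC|Cc
⇒ C over [I-1,I-2,II-1,II-2]: 15 consistent
M/I-1 ? ·: MM|Mm|mm
M/I-2 aff ·: mm
M/II-1 ? I-1×I-2: Mm|mm
M/II-2 ? I-1×I-2: Mm|mm
⇒ M over [I-1,I-2,II-1,II-2]: 6 consistent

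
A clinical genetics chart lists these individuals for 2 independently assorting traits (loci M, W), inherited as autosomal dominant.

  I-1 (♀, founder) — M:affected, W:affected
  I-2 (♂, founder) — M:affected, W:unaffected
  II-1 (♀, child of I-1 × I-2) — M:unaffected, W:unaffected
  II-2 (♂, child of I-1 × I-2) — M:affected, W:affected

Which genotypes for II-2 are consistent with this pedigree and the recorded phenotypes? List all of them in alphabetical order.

II-2 ∈ {MM Ww, Mm Ww}

M/I-1 aff ·: Mm
M/I-2 aff ·: Mm
M/II-1 un I-1×I-2: mm
M/II-2 aff I-1×I-2: Mm|MM
⇒ M over [I-1,I-2,II-1,II-2]: 2 consistent
W/I-1 aff ·: Ww
W/I-2 un ·: ww
W/II-1 un I-1×I-2: ww
W/II-2 aff I-1×I-2: Ww
⇒ W over [I-1,I-2,II-1,II-2]: 1 consistent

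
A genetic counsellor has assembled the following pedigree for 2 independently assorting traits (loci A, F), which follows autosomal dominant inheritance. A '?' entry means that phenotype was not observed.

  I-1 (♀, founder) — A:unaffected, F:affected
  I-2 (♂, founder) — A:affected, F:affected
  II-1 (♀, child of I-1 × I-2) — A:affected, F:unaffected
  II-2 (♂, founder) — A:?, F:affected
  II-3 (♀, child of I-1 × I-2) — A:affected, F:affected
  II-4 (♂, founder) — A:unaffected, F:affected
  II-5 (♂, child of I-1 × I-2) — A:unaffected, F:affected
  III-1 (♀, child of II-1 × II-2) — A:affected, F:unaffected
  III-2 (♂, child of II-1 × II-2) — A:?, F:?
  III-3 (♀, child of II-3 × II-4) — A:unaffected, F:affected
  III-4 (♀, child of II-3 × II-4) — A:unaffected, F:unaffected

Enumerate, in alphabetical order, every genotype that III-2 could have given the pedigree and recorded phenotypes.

III-2 ∈ {AA Ff, AA ff, Aa Ff, Aa ff, aa Ff, aa ff}

A/I-1 un ·: aa
A/I-2 aff ·: Aa
A/II-1 aff I-1×I-2: Aa
A/II-2 ? ·: aa|Aa|AA
A/II-3 aff I-1×I-2: Aa
A/II-4 un ·: aa
A/II-5 un I-1×I-2: aa
A/III-1 aff II-1×II-2: Aa|AA
A/III-2 ? II-1×II-2: aa|Aa|AA
A/III-3 un II-3×II-4: aa
A/III-4 un II-3×II-4: aa
⇒ A over [I-1,I-2,II-1,II-2,II-3,II-4,II-5,III-1,III-2,III-3,III-4]: 12 consistent
F/I-1 aff ·: Ff
F/I-2 aff ·: Ff
F/II-1 un I-1×I-2: ff
F/II-2 aff ·: Ff
F/II-3 aff I-1×I-2: Ff
F/II-4 aff ·: Ff
F/II-5 aff I-1×I-2: Ff|FF
F/III-1 un II-1×II-2: ff
F/III-2 ? II-1×II-2: ff|Ff
F/III-3 aff II-3×II-4: Ff|FF
F/III-4 un II-3×II-4: ff
⇒ F over [I-1,I-2,II-1,II-2,II-3,II-4,II-5,III-1,III-2,III-3,III-4]: 8 consistent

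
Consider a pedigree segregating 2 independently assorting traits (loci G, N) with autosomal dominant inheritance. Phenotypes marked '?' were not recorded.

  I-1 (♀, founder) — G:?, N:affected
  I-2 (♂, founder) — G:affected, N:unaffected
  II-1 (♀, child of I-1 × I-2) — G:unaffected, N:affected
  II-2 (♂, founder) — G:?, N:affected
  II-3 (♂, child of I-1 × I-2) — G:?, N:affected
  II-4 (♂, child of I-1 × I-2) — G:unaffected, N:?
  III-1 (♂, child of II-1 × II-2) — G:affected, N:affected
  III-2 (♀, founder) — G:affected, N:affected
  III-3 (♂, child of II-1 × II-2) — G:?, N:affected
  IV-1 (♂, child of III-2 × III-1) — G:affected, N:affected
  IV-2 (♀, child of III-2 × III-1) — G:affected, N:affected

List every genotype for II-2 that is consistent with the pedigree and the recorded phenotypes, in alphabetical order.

G/I-1 ? ·: gg|Gg
G/I-2 aff ·: Gg
G/II-1 un I-1×I-2: gg
G/II-2 ? ·: Gg|GG
G/II-3 ? I-1×I-2: gg|Gg|GG
G/II-4 un I-1×I-2: gg
G/III-1 aff II-1×II-2: Gg
G/III-2 aff ·: Gg|GG
G/III-3 ? II-1×II-2: gg|Gg
G/IV-1 aff III-2×III-1: Gg|GG
G/IV-2 aff III-2×III-1: Gg|GG
⇒ G over [I-1,I-2,II-1,II-2,II-3,II-4,III-1,III-2,III-3,IV-1,IV-2]: 120 consistent
N/I-1 aff ·: Nn|NN
N/I-2 un ·: nn
N/II-1 aff I-1×I-2: Nn
N/II-2 aff ·: Nn|NN
N/II-3 aff I-1×I-2: Nn
N/II-4 ? I-1×I-2: nn|Nn
N/III-1 aff II-1×II-2: Nn|NN
N/III-2 aff ·: Nn|NN
N/III-3 aff II-1×II-2: Nn|NN
N/IV-1 aff III-2×III-1: Nn|NN
N/IV-2 aff III-2×III-1: Nn|NN
⇒ N over [I-1,I-2,II-1,II-2,II-3,II-4,III-1,III-2,III-3,IV-1,IV-2]: 156 consistent

II-2 ∈ {GG NN, GG Nn, Gg NN, Gg Nn}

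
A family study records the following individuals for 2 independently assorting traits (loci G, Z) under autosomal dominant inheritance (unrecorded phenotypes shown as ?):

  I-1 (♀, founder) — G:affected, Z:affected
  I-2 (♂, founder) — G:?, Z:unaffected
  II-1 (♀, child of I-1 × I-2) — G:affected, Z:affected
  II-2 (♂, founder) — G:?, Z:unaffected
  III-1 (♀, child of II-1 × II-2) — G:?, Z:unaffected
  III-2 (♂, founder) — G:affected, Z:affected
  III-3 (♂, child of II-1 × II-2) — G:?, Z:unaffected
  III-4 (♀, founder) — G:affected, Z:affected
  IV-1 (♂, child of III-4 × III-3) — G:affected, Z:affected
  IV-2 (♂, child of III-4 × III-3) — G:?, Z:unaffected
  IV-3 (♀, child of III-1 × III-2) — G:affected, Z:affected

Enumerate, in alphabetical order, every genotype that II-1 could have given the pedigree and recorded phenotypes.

II-1 ∈ {GG Zz, Gg Zz}

G/I-1 aff ·: Gg|GG
G/I-2 ? ·: gg|Gg|GG
G/II-1 aff I-1×I-2: Gg|GG
G/II-2 ? ·: gg|Gg|GG
G/III-1 ? II-1×II-2: gg|Gg|GG
G/III-2 aff ·: Gg|GG
G/III-3 ? II-1×II-2: gg|Gg|GG
G/III-4 aff ·: Gg|GG
G/IV-1 aff III-4×III-3: Gg|GG
G/IV-2 ? III-4×III-3: gg|Gg|GG
G/IV-3 aff III-1×III-2: Gg|GG
⇒ G over [I-1,I-2,II-1,II-2,III-1,III-2,III-3,III-4,IV-1,IV-2,IV-3]: 2365 consistent
Z/I-1 aff ·: Zz|ZZ
Z/I-2 un ·: zz
Z/II-1 aff I-1×I-2: Zz
Z/II-2 un ·: zz
Z/III-1 un II-1×II-2: zz
Z/III-2 aff ·: Zz|ZZ
Z/III-3 un II-1×II-2: zz
Z/III-4 aff ·: Zz
Z/IV-1 aff III-4×III-3: Zz
Z/IV-2 un III-4×III-3: zz
Z/IV-3 aff III-1×III-2: Zz
⇒ Z over [I-1,I-2,II-1,II-2,III-1,III-2,III-3,III-4,IV-1,IV-2,IV-3]: 4 consistent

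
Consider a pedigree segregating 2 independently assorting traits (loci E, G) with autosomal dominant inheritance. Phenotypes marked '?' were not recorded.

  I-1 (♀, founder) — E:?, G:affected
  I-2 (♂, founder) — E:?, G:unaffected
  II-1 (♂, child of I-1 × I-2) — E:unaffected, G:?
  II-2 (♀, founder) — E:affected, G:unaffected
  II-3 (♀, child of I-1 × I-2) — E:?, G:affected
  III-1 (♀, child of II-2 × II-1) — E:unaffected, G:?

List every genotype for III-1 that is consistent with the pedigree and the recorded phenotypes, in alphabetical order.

E/I-1 ? ·: ee|Ee
E/I-2 ? ·: ee|Ee
E/II-1 un I-1×I-2: ee
E/II-2 aff ·: Ee
E/II-3 ? I-1×I-2: ee|Ee|EE
E/III-1 un II-2×II-1: ee
⇒ E over [I-1,I-2,II-1,II-2,II-3,III-1]: 8 consistent
G/I-1 aff ·: Gg|GG
G/I-2 un ·: gg
G/II-1 ? I-1×I-2: gg|Gg
G/II-2 un ·: gg
G/II-3 aff I-1×I-2: Gg
G/III-1 ? II-2×II-1: gg|Gg
⇒ G over [I-1,I-2,II-1,II-2,II-3,III-1]: 5 consistent

III-1 ∈ {ee Gg, ee gg}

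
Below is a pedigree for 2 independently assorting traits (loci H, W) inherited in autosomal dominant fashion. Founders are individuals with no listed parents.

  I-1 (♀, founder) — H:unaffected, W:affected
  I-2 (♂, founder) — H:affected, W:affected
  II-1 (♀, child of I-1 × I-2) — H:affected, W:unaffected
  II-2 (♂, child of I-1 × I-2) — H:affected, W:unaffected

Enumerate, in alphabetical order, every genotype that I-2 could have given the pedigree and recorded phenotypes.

I-2 ∈ {HH Ww, Hh Ww}

H/I-1 un ·: hh
H/I-2 aff ·: Hh|HH
H/II-1 aff I-1×I-2: Hh
H/II-2 aff I-1×I-2: Hh
⇒ H over [I-1,I-2,II-1,II-2]: 2 consistent
W/I-1 aff ·: Ww
W/I-2 aff ·: Ww
W/II-1 un I-1×I-2: ww
W/II-2 un I-1×I-2: ww
⇒ W over [I-1,I-2,II-1,II-2]: 1 consistent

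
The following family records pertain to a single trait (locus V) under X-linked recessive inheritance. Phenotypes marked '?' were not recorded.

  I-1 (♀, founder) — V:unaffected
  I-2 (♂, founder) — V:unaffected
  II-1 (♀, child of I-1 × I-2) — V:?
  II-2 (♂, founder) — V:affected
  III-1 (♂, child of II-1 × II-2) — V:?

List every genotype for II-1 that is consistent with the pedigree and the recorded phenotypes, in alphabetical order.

II-1 ∈ {X^VX^V, X^VX^v}

V/I-1 un ·: X^VX^V|X^VX^v
V/I-2 un ·: X^VY
V/II-1 ? I-1×I-2: X^VX^V|X^VX^v
V/II-2 aff ·: X^vY
V/III-1 ? II-1×II-2: X^VY|X^vY
⇒ V over [I-1,I-2,II-1,II-2,III-1]: 4 consistent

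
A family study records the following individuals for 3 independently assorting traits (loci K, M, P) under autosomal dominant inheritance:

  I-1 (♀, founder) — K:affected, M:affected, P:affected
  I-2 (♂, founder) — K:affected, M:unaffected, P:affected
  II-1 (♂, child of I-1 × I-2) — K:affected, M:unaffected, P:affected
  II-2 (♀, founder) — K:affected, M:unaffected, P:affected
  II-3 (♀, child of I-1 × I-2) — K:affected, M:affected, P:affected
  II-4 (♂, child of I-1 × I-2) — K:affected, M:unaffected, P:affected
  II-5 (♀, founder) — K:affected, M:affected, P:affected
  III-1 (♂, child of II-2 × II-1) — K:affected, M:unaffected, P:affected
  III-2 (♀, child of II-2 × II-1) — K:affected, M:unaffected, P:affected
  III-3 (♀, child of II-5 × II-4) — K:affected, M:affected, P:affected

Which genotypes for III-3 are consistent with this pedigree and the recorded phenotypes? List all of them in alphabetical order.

III-3 ∈ {KK Mm PP, KK Mm Pp, Kk Mm PP, Kk Mm Pp}

K/I-1 aff ·: Kk|KK
K/I-2 aff ·: Kk|KK
K/II-1 aff I-1×I-2: Kk|KK
K/II-2 aff ·: Kk|KK
K/II-3 aff I-1×I-2: Kk|KK
K/II-4 aff I-1×I-2: Kk|KK
K/II-5 aff ·: Kk|KK
K/III-1 aff II-2×II-1: Kk|KK
K/III-2 aff II-2×II-1: Kk|KK
K/III-3 aff II-5×II-4: Kk|KK
⇒ K over [I-1,I-2,II-1,II-2,II-3,II-4,II-5,III-1,III-2,III-3]: 561 consistent
M/I-1 aff ·: Mm
M/I-2 un ·: mm
M/II-1 un I-1×I-2: mm
M/II-2 un ·: mm
M/II-3 aff I-1×I-2: Mm
M/II-4 un I-1×I-2: mm
M/II-5 aff ·: Mm|MM
M/III-1 un II-2×II-1: mm
M/III-2 un II-2×II-1: mm
M/III-3 aff II-5×II-4: Mm
⇒ M over [I-1,I-2,II-1,II-2,II-3,II-4,II-5,III-1,III-2,III-3]: 2 consistent
P/I-1 aff ·: Pp|PP
P/I-2 aff ·: Pp|PP
P/II-1 aff I-1×I-2: Pp|PP
P/II-2 aff ·: Pp|PP
P/II-3 aff I-1×I-2: Pp|PP
P/II-4 aff I-1×I-2: Pp|PP
P/II-5 aff ·: Pp|PP
P/III-1 aff II-2×II-1: Pp|PP
P/III-2 aff II-2×II-1: Pp|PP
P/III-3 aff II-5×II-4: Pp|PP
⇒ P over [I-1,I-2,II-1,II-2,II-3,II-4,II-5,III-1,III-2,III-3]: 561 consistent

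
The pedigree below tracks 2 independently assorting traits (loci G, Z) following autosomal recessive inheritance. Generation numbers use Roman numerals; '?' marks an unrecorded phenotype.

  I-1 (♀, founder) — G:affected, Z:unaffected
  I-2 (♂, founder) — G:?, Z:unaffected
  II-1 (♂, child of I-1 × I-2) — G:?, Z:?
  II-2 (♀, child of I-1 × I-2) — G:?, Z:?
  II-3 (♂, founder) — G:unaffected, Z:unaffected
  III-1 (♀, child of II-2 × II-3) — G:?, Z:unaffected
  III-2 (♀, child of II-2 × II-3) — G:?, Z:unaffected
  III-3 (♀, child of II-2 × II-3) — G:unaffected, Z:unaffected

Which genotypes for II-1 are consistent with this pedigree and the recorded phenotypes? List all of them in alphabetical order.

II-1 ∈ {Gg ZZ, Gg Zz, Gg zz, gg ZZ, gg Zz, gg zz}

G/I-1 aff ·: gg
G/I-2 ? ·: GG|Gg|gg
G/II-1 ? I-1×I-2: Gg|gg
G/II-2 ? I-1×I-2: Gg|gg
G/II-3 un ·: GG|Gg
G/III-1 ? II-2×II-3: GG|Gg|gg
G/III-2 ? II-2×II-3: GG|Gg|gg
G/III-3 un II-2×II-3: GG|Gg
⇒ G over [I-1,I-2,II-1,II-2,II-3,III-1,III-2,III-3]: 93 consistent
Z/I-1 un ·: ZZ|Zz
Z/I-2 un ·: ZZ|Zz
Z/II-1 ? I-1×I-2: ZZ|Zz|zz
Z/II-2 ? I-1×I-2: ZZ|Zz|zz
Z/II-3 un ·: ZZ|Zz
Z/III-1 un II-2×II-3: ZZ|Zz
Z/III-2 un II-2×II-3: ZZ|Zz
Z/III-3 un II-2×II-3: ZZ|Zz
⇒ Z over [I-1,I-2,II-1,II-2,II-3,III-1,III-2,III-3]: 190 consistent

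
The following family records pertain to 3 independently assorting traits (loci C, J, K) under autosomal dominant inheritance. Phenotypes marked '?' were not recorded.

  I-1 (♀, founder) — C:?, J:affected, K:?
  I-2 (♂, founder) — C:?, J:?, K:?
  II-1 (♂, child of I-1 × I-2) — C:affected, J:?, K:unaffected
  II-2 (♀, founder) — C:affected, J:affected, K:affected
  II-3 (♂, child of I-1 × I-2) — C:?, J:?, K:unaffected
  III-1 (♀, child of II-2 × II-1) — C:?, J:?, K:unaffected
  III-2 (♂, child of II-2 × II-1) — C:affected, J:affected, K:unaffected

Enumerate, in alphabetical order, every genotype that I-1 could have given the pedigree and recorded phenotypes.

I-1 ∈ {CC JJ Kk, CC JJ kk, CC Jj Kk, CC Jj kk, Cc JJ Kk, Cc JJ kk, Cc Jj Kk, Cc Jj kk, cc JJ Kk, cc JJ kk, cc Jj Kk, cc Jj kk}

C/I-1 ? ·: cc|Cc|CC
C/I-2 ? ·: cc|Cc|CC
C/II-1 aff I-1×I-2: Cc|CC
C/II-2 aff ·: Cc|CC
C/II-3 ? I-1×I-2: cc|Cc|CC
C/III-1 ? II-2×II-1: cc|Cc|CC
C/III-2 aff II-2×II-1: Cc|CC
⇒ C over [I-1,I-2,II-1,II-2,II-3,III-1,III-2]: 170 consistent
J/I-1 aff ·: Jj|JJ
J/I-2 ? ·: jj|Jj|JJ
J/II-1 ? I-1×I-2: jj|Jj|JJ
J/II-2 aff ·: Jj|JJ
J/II-3 ? I-1×I-2: jj|Jj|JJ
J/III-1 ? II-2×II-1: jj|Jj|JJ
J/III-2 aff II-2×II-1: Jj|JJ
⇒ J over [I-1,I-2,II-1,II-2,II-3,III-1,III-2]: 155 consistent
K/I-1 ? ·: kk|Kk
K/I-2 ? ·: kk|Kk
K/II-1 un I-1×I-2: kk
K/II-2 aff ·: Kk
K/II-3 un I-1×I-2: kk
K/III-1 un II-2×II-1: kk
K/III-2 un II-2×II-1: kk
⇒ K over [I-1,I-2,II-1,II-2,II-3,III-1,III-2]: 4 consistent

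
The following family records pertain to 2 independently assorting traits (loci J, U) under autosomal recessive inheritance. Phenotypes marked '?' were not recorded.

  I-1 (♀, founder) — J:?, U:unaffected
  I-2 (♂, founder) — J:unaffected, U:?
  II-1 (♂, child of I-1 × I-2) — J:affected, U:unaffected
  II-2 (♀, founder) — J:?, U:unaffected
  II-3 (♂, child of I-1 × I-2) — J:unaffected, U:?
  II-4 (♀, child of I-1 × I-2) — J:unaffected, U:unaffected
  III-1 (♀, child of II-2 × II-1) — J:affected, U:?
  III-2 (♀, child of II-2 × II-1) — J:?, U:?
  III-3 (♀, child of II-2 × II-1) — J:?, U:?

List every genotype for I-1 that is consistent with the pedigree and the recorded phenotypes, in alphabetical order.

J/I-1 ? ·: Jj|jj
J/I-2 un ·: Jj
J/II-1 aff I-1×I-2: jj
J/II-2 ? ·: Jj|jj
J/II-3 un I-1×I-2: JJ|Jj
J/II-4 un I-1×I-2: JJ|Jj
J/III-1 aff II-2×II-1: jj
J/III-2 ? II-2×II-1: Jj|jj
J/III-3 ? II-2×II-1: Jj|jj
⇒ J over [I-1,I-2,II-1,II-2,II-3,II-4,III-1,III-2,III-3]: 25 consistent
U/I-1 un ·: UU|Uu
U/I-2 ? ·: UU|Uu|uu
U/II-1 un I-1×I-2: UU|Uu
U/II-2 un ·: UU|Uu
U/II-3 ? I-1×I-2: UU|Uu|uu
U/II-4 un I-1×I-2: UU|Uu
U/III-1 ? II-2×II-1: UU|Uu|uu
U/III-2 ? II-2×II-1: UU|Uu|uu
U/III-3 ? II-2×II-1: UU|Uu|uu
⇒ U over [I-1,I-2,II-1,II-2,II-3,II-4,III-1,III-2,III-3]: 730 consistent

I-1 ∈ {Jj UU, Jj Uu, jj UU, jj Uu}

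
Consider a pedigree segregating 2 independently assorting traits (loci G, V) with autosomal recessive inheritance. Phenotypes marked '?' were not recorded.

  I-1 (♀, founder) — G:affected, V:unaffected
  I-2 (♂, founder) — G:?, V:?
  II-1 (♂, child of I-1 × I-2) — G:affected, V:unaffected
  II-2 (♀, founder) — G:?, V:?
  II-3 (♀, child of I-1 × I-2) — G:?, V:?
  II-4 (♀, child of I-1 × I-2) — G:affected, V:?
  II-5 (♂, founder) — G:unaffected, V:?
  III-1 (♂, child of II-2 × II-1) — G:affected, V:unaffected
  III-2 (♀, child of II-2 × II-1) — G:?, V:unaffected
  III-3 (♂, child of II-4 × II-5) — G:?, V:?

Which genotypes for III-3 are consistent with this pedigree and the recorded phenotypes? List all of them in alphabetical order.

III-3 ∈ {Gg VV, Gg Vv, Gg vv, gg VV, gg Vv, gg vv}

G/I-1 aff ·: gg
G/I-2 ? ·: Gg|gg
G/II-1 aff I-1×I-2: gg
G/II-2 ? ·: Gg|gg
G/II-3 ? I-1×I-2: Gg|gg
G/II-4 aff I-1×I-2: gg
G/II-5 un ·: GG|Gg
G/III-1 aff II-2×II-1: gg
G/III-2 ? II-2×II-1: Gg|gg
G/III-3 ? II-4×II-5: Gg|gg
⇒ G over [I-1,I-2,II-1,II-2,II-3,II-4,II-5,III-1,III-2,III-3]: 27 consistent
V/I-1 un ·: VV|Vv
V/I-2 ? ·: VV|Vv|vv
V/II-1 un I-1×I-2: VV|Vv
V/II-2 ? ·: VV|Vv|vv
V/II-3 ? I-1×I-2: VV|Vv|vv
V/II-4 ? I-1×I-2: VV|Vv|vv
V/II-5 ? ·: VV|Vv|vv
V/III-1 un II-2×II-1: VV|Vv
V/III-2 un II-2×II-1: VV|Vv
V/III-3 ? II-4×II-5: VV|Vv|vv
⇒ V over [I-1,I-2,II-1,II-2,II-3,II-4,II-5,III-1,III-2,III-3]: 1620 consistent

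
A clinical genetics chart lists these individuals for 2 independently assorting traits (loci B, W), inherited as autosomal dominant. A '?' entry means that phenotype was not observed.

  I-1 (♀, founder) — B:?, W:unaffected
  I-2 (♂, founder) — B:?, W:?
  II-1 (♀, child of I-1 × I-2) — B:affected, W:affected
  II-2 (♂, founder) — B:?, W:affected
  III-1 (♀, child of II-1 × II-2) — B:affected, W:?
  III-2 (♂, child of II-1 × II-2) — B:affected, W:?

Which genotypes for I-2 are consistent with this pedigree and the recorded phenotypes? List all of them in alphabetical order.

B/I-1 ? ·: bb|Bb|BB
B/I-2 ? ·: bb|Bb|BB
B/II-1 aff I-1×I-2: Bb|BB
B/II-2 ? ·: bb|Bb|BB
B/III-1 aff II-1×II-2: Bb|BB
B/III-2 aff II-1×II-2: Bb|BB
⇒ B over [I-1,I-2,II-1,II-2,III-1,III-2]: 87 consistent
W/I-1 un ·: ww
W/I-2 ? ·: Ww|WW
W/II-1 aff I-1×I-2: Ww
W/II-2 aff ·: Ww|WW
W/III-1 ? II-1×II-2: ww|Ww|WW
W/III-2 ? II-1×II-2: ww|Ww|WW
⇒ W over [I-1,I-2,II-1,II-2,III-1,III-2]: 26 consistent

I-2 ∈ {BB WW, BB Ww, Bb WW, Bb Ww, bb WW, bb Ww}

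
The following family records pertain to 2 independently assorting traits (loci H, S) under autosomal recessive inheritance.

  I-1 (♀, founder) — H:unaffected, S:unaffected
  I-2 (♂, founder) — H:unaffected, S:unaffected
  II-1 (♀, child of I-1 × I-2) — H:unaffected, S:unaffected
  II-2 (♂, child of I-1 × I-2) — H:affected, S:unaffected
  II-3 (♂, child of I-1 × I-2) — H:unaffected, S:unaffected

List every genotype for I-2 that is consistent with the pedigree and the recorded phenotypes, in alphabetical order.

H/I-1 un ·: Hh
H/I-2 un ·: Hh
H/II-1 un I-1×I-2: HH|Hh
H/II-2 aff I-1×I-2: hh
H/II-3 un I-1×I-2: HH|Hh
⇒ H over [I-1,I-2,II-1,II-2,II-3]: 4 consistent
S/I-1 un ·: SS|Ss
S/I-2 un ·: SS|Ss
S/II-1 un I-1×I-2: SS|Ss
S/II-2 un I-1×I-2: SS|Ss
S/II-3 un I-1×I-2: SS|Ss
⇒ S over [I-1,I-2,II-1,II-2,II-3]: 25 consistent

I-2 ∈ {Hh SS, Hh Ss}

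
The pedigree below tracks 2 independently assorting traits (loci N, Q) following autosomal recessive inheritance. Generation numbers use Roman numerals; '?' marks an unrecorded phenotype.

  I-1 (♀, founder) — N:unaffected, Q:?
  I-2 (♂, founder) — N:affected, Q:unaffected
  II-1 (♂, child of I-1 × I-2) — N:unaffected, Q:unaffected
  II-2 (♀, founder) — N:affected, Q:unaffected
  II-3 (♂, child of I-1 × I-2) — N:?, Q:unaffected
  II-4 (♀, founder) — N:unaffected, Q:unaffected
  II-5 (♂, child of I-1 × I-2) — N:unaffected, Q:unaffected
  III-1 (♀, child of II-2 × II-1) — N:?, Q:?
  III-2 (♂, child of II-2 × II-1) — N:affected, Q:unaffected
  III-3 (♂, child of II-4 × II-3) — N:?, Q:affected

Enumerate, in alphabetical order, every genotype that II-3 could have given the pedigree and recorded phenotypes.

II-3 ∈ {Nn Qq, nn Qq}

N/I-1 un ·: NN|Nn
N/I-2 aff ·: nn
N/II-1 un I-1×I-2: Nn
N/II-2 aff ·: nn
N/II-3 ? I-1×I-2: Nn|nn
N/II-4 un ·: NN|Nn
N/II-5 un I-1×I-2: Nn
N/III-1 ? II-2×II-1: Nn|nn
N/III-2 aff II-2×II-1: nn
N/III-3 ? II-4×II-3: NN|Nn|nn
⇒ N over [I-1,I-2,II-1,II-2,II-3,II-4,II-5,III-1,III-2,III-3]: 26 consistent
Q/I-1 ? ·: QQ|Qq|qq
Q/I-2 un ·: QQ|Qq
Q/II-1 un I-1×I-2: QQ|Qq
Q/II-2 un ·: QQ|Qq
Q/II-3 un I-1×I-2: Qq
Q/II-4 un ·: Qq
Q/II-5 un I-1×I-2: QQ|Qq
Q/III-1 ? II-2×II-1: QQ|Qq|qq
Q/III-2 un II-2×II-1: QQ|Qq
Q/III-3 aff II-4×II-3: qq
⇒ Q over [I-1,I-2,II-1,II-2,II-3,II-4,II-5,III-1,III-2,III-3]: 110 consistent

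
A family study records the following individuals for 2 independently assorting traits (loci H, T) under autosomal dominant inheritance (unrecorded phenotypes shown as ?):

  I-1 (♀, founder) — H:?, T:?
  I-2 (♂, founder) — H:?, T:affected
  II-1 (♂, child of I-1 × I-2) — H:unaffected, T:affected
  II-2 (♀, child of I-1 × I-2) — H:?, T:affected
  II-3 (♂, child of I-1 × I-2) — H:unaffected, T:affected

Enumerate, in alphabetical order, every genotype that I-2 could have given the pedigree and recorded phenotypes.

I-2 ∈ {Hh TT, Hh Tt, hh TT, hh Tt}

H/I-1 ? ·: hh|Hh
H/I-2 ? ·: hh|Hh
H/II-1 un I-1×I-2: hh
H/II-2 ? I-1×I-2: hh|Hh|HH
H/II-3 un I-1×I-2: hh
⇒ H over [I-1,I-2,II-1,II-2,II-3]: 8 consistent
T/I-1 ? ·: tt|Tt|TT
T/I-2 aff ·: Tt|TT
T/II-1 aff I-1×I-2: Tt|TT
T/II-2 aff I-1×I-2: Tt|TT
T/II-3 aff I-1×I-2: Tt|TT
⇒ T over [I-1,I-2,II-1,II-2,II-3]: 27 consistent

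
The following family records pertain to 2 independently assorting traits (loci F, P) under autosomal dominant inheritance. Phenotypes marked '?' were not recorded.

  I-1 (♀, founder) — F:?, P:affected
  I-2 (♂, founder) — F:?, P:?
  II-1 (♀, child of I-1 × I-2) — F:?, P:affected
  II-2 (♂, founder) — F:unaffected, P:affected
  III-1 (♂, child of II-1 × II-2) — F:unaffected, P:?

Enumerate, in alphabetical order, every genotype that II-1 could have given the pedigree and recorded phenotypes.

F/I-1 ? ·: ff|Ff|FF
F/I-2 ? ·: ff|Ff|FF
F/II-1 ? I-1×I-2: ff|Ff
F/II-2 un ·: ff
F/III-1 un II-1×II-2: ff
⇒ F over [I-1,I-2,II-1,II-2,III-1]: 11 consistent
P/I-1 aff ·: Pp|PP
P/I-2 ? ·: pp|Pp|PP
P/II-1 aff I-1×I-2: Pp|PP
P/II-2 aff ·: Pp|PP
P/III-1 ? II-1×II-2: pp|Pp|PP
⇒ P over [I-1,I-2,II-1,II-2,III-1]: 37 consistent

II-1 ∈ {Ff PP, Ff Pp, ff PP, ff Pp}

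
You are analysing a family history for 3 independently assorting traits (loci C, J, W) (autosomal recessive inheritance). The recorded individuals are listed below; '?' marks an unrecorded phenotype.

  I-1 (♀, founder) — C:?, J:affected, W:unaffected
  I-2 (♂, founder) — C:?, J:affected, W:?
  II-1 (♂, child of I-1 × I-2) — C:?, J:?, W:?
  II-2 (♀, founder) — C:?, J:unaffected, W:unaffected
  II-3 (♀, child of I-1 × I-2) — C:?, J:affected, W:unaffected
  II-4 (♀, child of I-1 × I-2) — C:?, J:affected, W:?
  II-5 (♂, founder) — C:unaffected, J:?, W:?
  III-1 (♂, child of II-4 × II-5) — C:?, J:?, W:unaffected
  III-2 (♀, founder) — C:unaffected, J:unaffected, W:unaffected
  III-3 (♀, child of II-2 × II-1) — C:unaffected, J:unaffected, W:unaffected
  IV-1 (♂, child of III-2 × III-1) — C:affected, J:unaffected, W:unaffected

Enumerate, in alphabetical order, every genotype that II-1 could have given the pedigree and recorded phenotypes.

II-1 ∈ {CC jj WW, CC jj Ww, CC jj ww, Cc jj WW, Cc jj Ww, Cc jj ww, cc jj WW, cc jj Ww, cc jj ww}

C/I-1 ? ·: CC|Cc|cc
C/I-2 ? ·: CC|Cc|cc
C/II-1 ? I-1×I-2: CC|Cc|cc
C/II-2 ? ·: CC|Cc|cc
C/II-3 ? I-1×I-2: CC|Cc|cc
C/II-4 ? I-1×I-2: CC|Cc|cc
C/II-5 un ·: CC|Cc
C/III-1 ? II-4×II-5: Cc|cc
C/III-2 un ·: Cc
C/III-3 un II-2×II-1: CC|Cc
C/IV-1 aff III-2×III-1: cc
⇒ C over [I-1,I-2,II-1,II-2,II-3,II-4,II-5,III-1,III-2,III-3,IV-1]: 583 consistent
J/I-1 aff ·: jj
J/I-2 aff ·: jj
J/II-1 ? I-1×I-2: jj
J/II-2 un ·: JJ|Jj
J/II-3 aff I-1×I-2: jj
J/II-4 aff I-1×I-2: jj
J/II-5 ? ·: JJ|Jj|jj
J/III-1 ? II-4×II-5: Jj|jj
J/III-2 un ·: JJ|Jj
J/III-3 un II-2×II-1: Jj
J/IV-1 un III-2×III-1: JJ|Jj
⇒ J over [I-1,I-2,II-1,II-2,II-3,II-4,II-5,III-1,III-2,III-3,IV-1]: 24 consistent
W/I-1 un ·: WW|Ww
W/I-2 ? ·: WW|Ww|ww
W/II-1 ? I-1×I-2: WW|Ww|ww
W/II-2 un ·: WW|Ww
W/II-3 un I-1×I-2: WW|Ww
W/II-4 ? I-1×I-2: WW|Ww|ww
W/II-5 ? ·: WW|Ww|ww
W/III-1 un II-4×II-5: WW|Ww
W/III-2 un ·: WW|Ww
W/III-3 un II-2×II-1: WW|Ww
W/IV-1 un III-2×III-1: WW|Ww
⇒ W over [I-1,I-2,II-1,II-2,II-3,II-4,II-5,III-1,III-2,III-3,IV-1]: 1886 consistent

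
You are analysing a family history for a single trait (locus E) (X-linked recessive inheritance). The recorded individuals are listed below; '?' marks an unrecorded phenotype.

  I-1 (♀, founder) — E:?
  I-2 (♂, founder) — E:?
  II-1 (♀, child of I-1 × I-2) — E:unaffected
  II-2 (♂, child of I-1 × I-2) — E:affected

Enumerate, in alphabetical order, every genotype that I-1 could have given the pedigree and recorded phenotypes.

I-1 ∈ {X^EX^e, X^eX^e}

E/I-1 ? ·: X^EX^e|X^eX^e
E/I-2 ? ·: X^EY|X^eY
E/II-1 un I-1×I-2: X^EX^E|X^EX^e
E/II-2 aff I-1×I-2: X^eY
⇒ E over [I-1,I-2,II-1,II-2]: 4 consistent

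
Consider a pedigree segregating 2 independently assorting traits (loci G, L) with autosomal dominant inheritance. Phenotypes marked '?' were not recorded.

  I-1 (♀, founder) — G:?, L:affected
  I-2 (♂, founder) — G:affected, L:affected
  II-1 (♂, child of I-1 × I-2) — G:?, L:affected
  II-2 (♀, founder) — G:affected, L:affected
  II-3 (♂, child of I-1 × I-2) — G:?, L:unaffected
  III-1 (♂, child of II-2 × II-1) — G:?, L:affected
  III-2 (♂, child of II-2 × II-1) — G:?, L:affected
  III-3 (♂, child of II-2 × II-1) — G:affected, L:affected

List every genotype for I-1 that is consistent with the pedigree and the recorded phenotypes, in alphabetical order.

I-1 ∈ {GG Ll, Gg Ll, gg Ll}

G/I-1 ? ·: gg|Gg|GG
G/I-2 aff ·: Gg|GG
G/II-1 ? I-1×I-2: gg|Gg|GG
G/II-2 aff ·: Gg|GG
G/II-3 ? I-1×I-2: gg|Gg|GG
G/III-1 ? II-2×II-1: gg|Gg|GG
G/III-2 ? II-2×II-1: gg|Gg|GG
G/III-3 aff II-2×II-1: Gg|GG
⇒ G over [I-1,I-2,II-1,II-2,II-3,III-1,III-2,III-3]: 357 consistent
L/I-1 aff ·: Ll
L/I-2 aff ·: Ll
L/II-1 aff I-1×I-2: Ll|LL
L/II-2 aff ·: Ll|LL
L/II-3 un I-1×I-2: ll
L/III-1 aff II-2×II-1: Ll|LL
L/III-2 aff II-2×II-1: Ll|LL
L/III-3 aff II-2×II-1: Ll|LL
⇒ L over [I-1,I-2,II-1,II-2,II-3,III-1,III-2,III-3]: 25 consistent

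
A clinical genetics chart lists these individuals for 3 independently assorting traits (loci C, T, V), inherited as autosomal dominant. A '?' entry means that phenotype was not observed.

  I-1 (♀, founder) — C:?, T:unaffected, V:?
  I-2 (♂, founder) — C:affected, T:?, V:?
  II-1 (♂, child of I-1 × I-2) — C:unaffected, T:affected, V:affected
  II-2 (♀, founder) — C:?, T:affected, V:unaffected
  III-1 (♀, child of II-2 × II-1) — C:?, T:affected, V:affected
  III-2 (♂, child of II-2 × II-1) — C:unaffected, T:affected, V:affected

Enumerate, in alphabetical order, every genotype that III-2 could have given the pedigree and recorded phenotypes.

C/I-1 ? ·: cc|Cc
C/I-2 aff ·: Cc
C/II-1 un I-1×I-2: cc
C/II-2 ? ·: cc|Cc
C/III-1 ? II-2×II-1: cc|Cc
C/III-2 un II-2×II-1: cc
⇒ C over [I-1,I-2,II-1,II-2,III-1,III-2]: 6 consistent
T/I-1 un ·: tt
T/I-2 ? ·: Tt|TT
T/II-1 aff I-1×I-2: Tt
T/II-2 aff ·: Tt|TT
T/III-1 aff II-2×II-1: Tt|TT
T/III-2 aff II-2×II-1: Tt|TT
⇒ T over [I-1,I-2,II-1,II-2,III-1,III-2]: 16 consistent
V/I-1 ? ·: vv|Vv|VV
V/I-2 ? ·: vv|Vv|VV
V/II-1 aff I-1×I-2: Vv|VV
V/II-2 un ·: vv
V/III-1 aff II-2×II-1: Vv
V/III-2 aff II-2×II-1: Vv
⇒ V over [I-1,I-2,II-1,II-2,III-1,III-2]: 11 consistent

III-2 ∈ {cc TT Vv, cc Tt Vv}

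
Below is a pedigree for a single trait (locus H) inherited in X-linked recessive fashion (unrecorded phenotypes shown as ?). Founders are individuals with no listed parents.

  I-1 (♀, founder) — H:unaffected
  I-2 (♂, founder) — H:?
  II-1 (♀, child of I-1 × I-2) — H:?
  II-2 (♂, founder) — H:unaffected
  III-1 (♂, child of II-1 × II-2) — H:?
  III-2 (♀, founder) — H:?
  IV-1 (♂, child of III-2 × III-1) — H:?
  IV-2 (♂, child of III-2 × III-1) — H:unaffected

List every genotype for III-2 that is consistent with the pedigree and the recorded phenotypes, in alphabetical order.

H/I-1 un ·: X^HX^H|X^HX^h
H/I-2 ? ·: X^HY|X^hY
H/II-1 ? I-1×I-2: X^HX^H|X^HX^h|X^hX^h
H/II-2 un ·: X^HY
H/III-1 ? II-1×II-2: X^HY|X^hY
H/III-2 ? ·: X^HX^H|X^HX^h
H/IV-1 ? III-2×III-1: X^HY|X^hY
H/IV-2 un III-2×III-1: X^HY
⇒ H over [I-1,I-2,II-1,II-2,III-1,III-2,IV-1,IV-2]: 27 consistent

III-2 ∈ {X^HX^H, X^HX^h}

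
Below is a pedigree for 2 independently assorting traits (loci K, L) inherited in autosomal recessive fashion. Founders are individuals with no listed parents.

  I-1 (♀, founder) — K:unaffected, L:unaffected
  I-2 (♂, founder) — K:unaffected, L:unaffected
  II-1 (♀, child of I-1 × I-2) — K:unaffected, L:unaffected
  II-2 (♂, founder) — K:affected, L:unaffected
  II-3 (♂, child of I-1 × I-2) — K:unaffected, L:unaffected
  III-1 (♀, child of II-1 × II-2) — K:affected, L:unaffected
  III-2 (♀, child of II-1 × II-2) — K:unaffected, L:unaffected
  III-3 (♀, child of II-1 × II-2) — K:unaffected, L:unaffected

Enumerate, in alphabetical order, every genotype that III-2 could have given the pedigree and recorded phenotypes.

K/I-1 un ·: KK|Kk
K/I-2 un ·: KK|Kk
K/II-1 un I-1×I-2: Kk
K/II-2 aff ·: kk
K/II-3 un I-1×I-2: KK|Kk
K/III-1 aff II-1×II-2: kk
K/III-2 un II-1×II-2: Kk
K/III-3 un II-1×II-2: Kk
⇒ K over [I-1,I-2,II-1,II-2,II-3,III-1,III-2,III-3]: 6 consistent
L/I-1 un ·: LL|Ll
L/I-2 un ·: LL|Ll
L/II-1 un I-1×I-2: LL|Ll
L/II-2 un ·: LL|Ll
L/II-3 un I-1×I-2: LL|Ll
L/III-1 un II-1×II-2: LL|Ll
L/III-2 un II-1×II-2: LL|Ll
L/III-3 un II-1×II-2: LL|Ll
⇒ L over [I-1,I-2,II-1,II-2,II-3,III-1,III-2,III-3]: 159 consistent

III-2 ∈ {Kk LL, Kk Ll}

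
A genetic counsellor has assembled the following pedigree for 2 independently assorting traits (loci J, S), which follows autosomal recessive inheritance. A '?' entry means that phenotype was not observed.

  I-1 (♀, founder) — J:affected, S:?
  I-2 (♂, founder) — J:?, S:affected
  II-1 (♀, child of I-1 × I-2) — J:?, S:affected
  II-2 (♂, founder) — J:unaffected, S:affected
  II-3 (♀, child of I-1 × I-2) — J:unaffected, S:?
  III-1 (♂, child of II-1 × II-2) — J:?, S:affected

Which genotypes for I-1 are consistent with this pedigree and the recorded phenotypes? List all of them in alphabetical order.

J/I-1 aff ·: jj
J/I-2 ? ·: JJ|Jj
J/II-1 ? I-1×I-2: Jj|jj
J/II-2 un ·: JJ|Jj
J/II-3 un I-1×I-2: Jj
J/III-1 ? II-1×II-2: JJ|Jj|jj
⇒ J over [I-1,I-2,II-1,II-2,II-3,III-1]: 13 consistent
S/I-1 ? ·: Ss|ss
S/I-2 aff ·: ss
S/II-1 aff I-1×I-2: ss
S/II-2 aff ·: ss
S/II-3 ? I-1×I-2: Ss|ss
S/III-1 aff II-1×II-2: ss
⇒ S over [I-1,I-2,II-1,II-2,II-3,III-1]: 3 consistent

I-1 ∈ {jj Ss, jj ss}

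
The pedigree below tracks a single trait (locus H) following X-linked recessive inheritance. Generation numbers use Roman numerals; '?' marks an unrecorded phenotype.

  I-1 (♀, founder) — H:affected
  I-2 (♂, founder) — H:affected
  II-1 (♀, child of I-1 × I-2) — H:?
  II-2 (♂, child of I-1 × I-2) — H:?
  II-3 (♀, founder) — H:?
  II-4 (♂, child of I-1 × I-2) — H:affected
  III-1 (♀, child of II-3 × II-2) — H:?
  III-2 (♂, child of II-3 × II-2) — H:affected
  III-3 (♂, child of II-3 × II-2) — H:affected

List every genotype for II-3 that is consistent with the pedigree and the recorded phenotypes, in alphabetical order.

II-3 ∈ {X^HX^h, X^hX^h}

H/I-1 aff ·: X^hX^h
H/I-2 aff ·: X^hY
H/II-1 ? I-1×I-2: X^hX^h
H/II-2 ? I-1×I-2: X^hY
H/II-3 ? ·: X^HX^h|X^hX^h
H/II-4 aff I-1×I-2: X^hY
H/III-1 ? II-3×II-2: X^HX^h|X^hX^h
H/III-2 aff II-3×II-2: X^hY
H/III-3 aff II-3×II-2: X^hY
⇒ H over [I-1,I-2,II-1,II-2,II-3,II-4,III-1,III-2,III-3]: 3 consistent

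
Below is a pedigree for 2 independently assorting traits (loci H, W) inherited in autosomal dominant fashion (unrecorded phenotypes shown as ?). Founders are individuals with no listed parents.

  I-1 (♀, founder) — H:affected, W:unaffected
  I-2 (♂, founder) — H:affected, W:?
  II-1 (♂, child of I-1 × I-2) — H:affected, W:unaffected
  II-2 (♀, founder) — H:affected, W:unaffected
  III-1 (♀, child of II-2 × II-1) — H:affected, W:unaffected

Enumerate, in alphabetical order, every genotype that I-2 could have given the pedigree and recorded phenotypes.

H/I-1 aff ·: Hh|HH
H/I-2 aff ·: Hh|HH
H/II-1 aff I-1×I-2: Hh|HH
H/II-2 aff ·: Hh|HH
H/III-1 aff II-2×II-1: Hh|HH
⇒ H over [I-1,I-2,II-1,II-2,III-1]: 24 consistent
W/I-1 un ·: ww
W/I-2 ? ·: ww|Ww
W/II-1 un I-1×I-2: ww
W/II-2 un ·: ww
W/III-1 un II-2×II-1: ww
⇒ W over [I-1,I-2,II-1,II-2,III-1]: 2 consistent

I-2 ∈ {HH Ww, HH ww, Hh Ww, Hh ww}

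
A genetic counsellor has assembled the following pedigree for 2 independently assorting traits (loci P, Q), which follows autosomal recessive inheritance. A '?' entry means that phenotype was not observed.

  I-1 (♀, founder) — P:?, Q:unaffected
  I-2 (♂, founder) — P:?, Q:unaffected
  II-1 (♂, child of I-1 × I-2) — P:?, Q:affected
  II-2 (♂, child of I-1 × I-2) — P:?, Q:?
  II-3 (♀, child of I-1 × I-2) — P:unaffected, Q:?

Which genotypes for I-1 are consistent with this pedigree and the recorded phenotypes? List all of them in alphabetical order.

P/I-1 ? ·: PP|Pp|pp
P/I-2 ? ·: PP|Pp|pp
P/II-1 ? I-1×I-2: PP|Pp|pp
P/II-2 ? I-1×I-2: PP|Pp|pp
P/II-3 un I-1×I-2: PP|Pp
⇒ P over [I-1,I-2,II-1,II-2,II-3]: 45 consistent
Q/I-1 un ·: Qq
Q/I-2 un ·: Qq
Q/II-1 aff I-1×I-2: qq
Q/II-2 ? I-1×I-2: QQ|Qq|qq
Q/II-3 ? I-1×I-2: QQ|Qq|qq
⇒ Q over [I-1,I-2,II-1,II-2,II-3]: 9 consistent

I-1 ∈ {PP Qq, Pp Qq, pp Qq}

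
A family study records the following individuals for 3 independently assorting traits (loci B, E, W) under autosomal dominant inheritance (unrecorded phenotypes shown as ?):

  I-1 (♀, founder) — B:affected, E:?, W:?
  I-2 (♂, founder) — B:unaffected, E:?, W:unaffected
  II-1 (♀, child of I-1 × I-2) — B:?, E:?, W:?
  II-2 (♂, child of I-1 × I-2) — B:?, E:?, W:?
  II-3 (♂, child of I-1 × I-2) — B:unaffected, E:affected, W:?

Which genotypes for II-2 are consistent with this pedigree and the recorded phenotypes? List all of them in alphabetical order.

B/I-1 aff ·: Bb
B/I-2 un ·: bb
B/II-1 ? I-1×I-2: bb|Bb
B/II-2 ? I-1×I-2: bb|Bb
B/II-3 un I-1×I-2: bb
⇒ B over [I-1,I-2,II-1,II-2,II-3]: 4 consistent
E/I-1 ? ·: ee|Ee|EE
E/I-2 ? ·: ee|Ee|EE
E/II-1 ? I-1×I-2: ee|Ee|EE
E/II-2 ? I-1×I-2: ee|Ee|EE
E/II-3 aff I-1×I-2: Ee|EE
⇒ E over [I-1,I-2,II-1,II-2,II-3]: 45 consistent
W/I-1 ? ·: ww|Ww|WW
W/I-2 un ·: ww
W/II-1 ? I-1×I-2: ww|Ww
W/II-2 ? I-1×I-2: ww|Ww
W/II-3 ? I-1×I-2: ww|Ww
⇒ W over [I-1,I-2,II-1,II-2,II-3]: 10 consistent

II-2 ∈ {Bb EE Ww, Bb EE ww, Bb Ee Ww, Bb Ee ww, Bb ee Ww, Bb ee ww, bb EE Ww, bb EE ww, bb Ee Ww, bb Ee ww, bb ee Ww, bb ee ww}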